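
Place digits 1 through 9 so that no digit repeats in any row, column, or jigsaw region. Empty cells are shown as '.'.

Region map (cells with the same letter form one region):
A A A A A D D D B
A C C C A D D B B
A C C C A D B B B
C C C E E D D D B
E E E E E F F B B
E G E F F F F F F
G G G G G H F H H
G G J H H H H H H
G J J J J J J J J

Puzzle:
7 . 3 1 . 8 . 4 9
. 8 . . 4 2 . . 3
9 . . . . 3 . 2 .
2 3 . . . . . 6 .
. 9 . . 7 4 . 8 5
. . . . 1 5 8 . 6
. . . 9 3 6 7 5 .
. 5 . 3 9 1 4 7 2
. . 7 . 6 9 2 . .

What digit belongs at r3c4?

4

r1c7 = 5 (sole candidate).
r2c8 = 1 (sole candidate).
r3c7 = 6 (sole candidate).
r4c6 = 7 (sole candidate).
r4c9 = 4 (sole candidate).
r5c7 = 3 (sole candidate).
r6c4 = 2 (sole candidate).
r6c8 = 9 (sole candidate).
r7c9 = 8 (sole candidate).
r8c3 = 8 (sole candidate).
r9c8 = 3 (sole candidate).
r9c9 = 1 (sole candidate).
r1c5 = 2 (sole candidate).
r2c7 = 9 (sole candidate).
r3c9 = 7 (sole candidate).
r4c7 = 1 (sole candidate).
r5c4 = 6 (sole candidate).
r6c3 = 4 (sole candidate).
r8c1 = 6 (sole candidate).
r9c2 = 4 (sole candidate).
r9c4 = 5 (sole candidate).
r1c2 = 6 (sole candidate).
r2c1 = 5 (sole candidate).
r2c3 = 6 (sole candidate).
r2c4 = 7 (sole candidate).
r3c2 = 1 (sole candidate).
r3c3 = 5 (sole candidate).
r3c4 = 4: row 3 has {1,2,3,5,6,7,9}; col 4 has {1,2,3,5,6,7,9}; region has {1,2,3,5,6,7,8} → only 4 remains.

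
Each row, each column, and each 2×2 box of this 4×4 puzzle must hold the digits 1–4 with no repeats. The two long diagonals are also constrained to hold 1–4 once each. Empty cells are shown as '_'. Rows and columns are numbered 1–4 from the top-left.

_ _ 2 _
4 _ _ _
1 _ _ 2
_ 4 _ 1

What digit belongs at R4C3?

R1C1 = 3 (sole candidate).
R1C2 = 1 (sole candidate).
R1C4 = 4 (sole candidate).
R2C2 = 2 (sole candidate).
R2C4 = 3 (sole candidate).
R3C2 = 3 (sole candidate).
R3C3 = 4 (sole candidate).
R4C1 = 2 (sole candidate).
R4C3 = 3: row 4 has {1,2,4}; col 3 has {2,4}; box has {1,2,4} → only 3 remains.

3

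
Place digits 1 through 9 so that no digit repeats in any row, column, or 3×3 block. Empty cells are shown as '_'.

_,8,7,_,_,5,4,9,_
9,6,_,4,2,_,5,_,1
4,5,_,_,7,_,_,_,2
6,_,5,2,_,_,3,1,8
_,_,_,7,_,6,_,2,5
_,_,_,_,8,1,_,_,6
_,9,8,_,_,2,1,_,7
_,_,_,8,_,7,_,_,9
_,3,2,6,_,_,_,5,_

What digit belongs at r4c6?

r1c9 = 3: row 1 has {4,5,7,8,9}; col 9 has {1,2,5,6,7,8,9}; box has {1,2,4,5,9} → only 3 remains.
r2c3 = 3: row 2 has {1,2,4,5,6,9}; col 3 has {2,5,7,8}; box has {4,5,6,7,8,9} → only 3 remains.
r2c6 = 8: row 2 has {1,2,3,4,5,6,9}; col 6 has {1,2,5,6,7}; box has {2,4,5,7} → only 8 remains.
r2c8 = 7: row 2 has {1,2,3,4,5,6,8,9}; col 8 has {1,2,5,9}; box has {1,2,3,4,5,9} → only 7 remains.
r3c3 = 1: row 3 has {2,4,5,7}; col 3 has {2,3,5,7,8}; box has {3,4,5,6,7,8,9} → only 1 remains.
r5c7 = 9: row 5 has {2,5,6,7}; col 7 has {1,3,4,5}; box has {1,2,3,5,6,8} → only 9 remains.
r6c7 = 7: row 6 has {1,6,8}; col 7 has {1,3,4,5,9}; box has {1,2,3,5,6,8,9} → only 7 remains.
r6c8 = 4: row 6 has {1,6,7,8}; col 8 has {1,2,5,7,9}; box has {1,2,3,5,6,7,8,9} → only 4 remains.
r7c1 = 5: row 7 has {1,2,7,8,9}; col 1 has {4,6,9}; box has {2,3,8,9} → only 5 remains.
r7c4 = 3: row 7 has {1,2,5,7,8,9}; col 4 has {2,4,6,7,8}; box has {2,6,7,8} → only 3 remains.
r7c5 = 4: row 7 has {1,2,3,5,7,8,9}; col 5 has {2,7,8}; box has {2,3,6,7,8} → only 4 remains.
r7c8 = 6: row 7 has {1,2,3,4,5,7,8,9}; col 8 has {1,2,4,5,7,9}; box has {1,5,7,9} → only 6 remains.
r8c1 = 1: row 8 has {7,8,9}; col 1 has {4,5,6,9}; box has {2,3,5,8,9} → only 1 remains.
r8c2 = 4: row 8 has {1,7,8,9}; col 2 has {3,5,6,8,9}; box has {1,2,3,5,8,9} → only 4 remains.
r8c3 = 6: row 8 has {1,4,7,8,9}; col 3 has {1,2,3,5,7,8}; box has {1,2,3,4,5,8,9} → only 6 remains.
r8c5 = 5: row 8 has {1,4,6,7,8,9}; col 5 has {2,4,7,8}; box has {2,3,4,6,7,8} → only 5 remains.
r8c7 = 2: row 8 has {1,4,5,6,7,8,9}; col 7 has {1,3,4,5,7,9}; box has {1,5,6,7,9} → only 2 remains.
r8c8 = 3: row 8 has {1,2,4,5,6,7,8,9}; col 8 has {1,2,4,5,6,7,9}; box has {1,2,5,6,7,9} → only 3 remains.
r9c1 = 7: row 9 has {2,3,5,6}; col 1 has {1,4,5,6,9}; box has {1,2,3,4,5,6,8,9} → only 7 remains.
r9c6 = 9: row 9 has {2,3,5,6,7}; col 6 has {1,2,5,6,7,8}; box has {2,3,4,5,6,7,8} → only 9 remains.
r9c7 = 8: row 9 has {2,3,5,6,7,9}; col 7 has {1,2,3,4,5,7,9}; box has {1,2,3,5,6,7,9} → only 8 remains.
r9c9 = 4: row 9 has {2,3,5,6,7,8,9}; col 9 has {1,2,3,5,6,7,8,9}; box has {1,2,3,5,6,7,8,9} → only 4 remains.
r1c1 = 2: row 1 has {3,4,5,7,8,9}; col 1 has {1,4,5,6,7,9}; box has {1,3,4,5,6,7,8,9} → only 2 remains.
r1c4 = 1: row 1 has {2,3,4,5,7,8,9}; col 4 has {2,3,4,6,7,8}; box has {2,4,5,7,8} → only 1 remains.
r1c5 = 6: row 1 has {1,2,3,4,5,7,8,9}; col 5 has {2,4,5,7,8}; box has {1,2,4,5,7,8} → only 6 remains.
r3c4 = 9: row 3 has {1,2,4,5,7}; col 4 has {1,2,3,4,6,7,8}; box has {1,2,4,5,6,7,8} → only 9 remains.
r3c6 = 3: row 3 has {1,2,4,5,7,9}; col 6 has {1,2,5,6,7,8,9}; box has {1,2,4,5,6,7,8,9} → only 3 remains.
r3c7 = 6: row 3 has {1,2,3,4,5,7,9}; col 7 has {1,2,3,4,5,7,8,9}; box has {1,2,3,4,5,7,9} → only 6 remains.
r3c8 = 8: row 3 has {1,2,3,4,5,6,7,9}; col 8 has {1,2,3,4,5,6,7,9}; box has {1,2,3,4,5,6,7,9} → only 8 remains.
r4c2 = 7: row 4 has {1,2,3,5,6,8}; col 2 has {3,4,5,6,8,9}; box has {5,6} → only 7 remains.
r4c5 = 9: row 4 has {1,2,3,5,6,7,8}; col 5 has {2,4,5,6,7,8}; box has {1,2,6,7,8} → only 9 remains.
r4c6 = 4: row 4 has {1,2,3,5,6,7,8,9}; col 6 has {1,2,3,5,6,7,8,9}; box has {1,2,6,7,8,9} → only 4 remains.

4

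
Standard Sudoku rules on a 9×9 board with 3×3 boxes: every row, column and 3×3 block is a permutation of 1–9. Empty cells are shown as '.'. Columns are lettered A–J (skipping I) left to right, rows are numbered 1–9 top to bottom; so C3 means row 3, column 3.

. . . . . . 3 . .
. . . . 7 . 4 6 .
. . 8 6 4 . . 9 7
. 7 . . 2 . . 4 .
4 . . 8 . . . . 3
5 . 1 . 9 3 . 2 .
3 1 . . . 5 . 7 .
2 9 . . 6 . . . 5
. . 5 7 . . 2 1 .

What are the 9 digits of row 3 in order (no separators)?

138642597

A3 = 1: row 3 has {4,6,7,8,9}; col 1 has {2,3,4,5}; box has {8} → only 1 remains.
F3 = 2: row 3 has {1,4,6,7,8,9}; col 6 has {3,5}; box has {4,6,7} → only 2 remains.
G3 = 5: row 3 has {1,2,4,6,7,8,9}; col 7 has {2,3,4}; box has {3,4,6,7,9} → only 5 remains.
H5 = 5: row 5 has {3,4,8}; col 8 has {1,2,4,6,7,9}; box has {2,3,4} → only 5 remains.
D6 = 4: row 6 has {1,2,3,5,9}; col 4 has {6,7,8}; box has {2,3,8,9} → only 4 remains.
E7 = 8: row 7 has {1,3,5,7}; col 5 has {2,4,6,7,9}; box has {5,6,7} → only 8 remains.
G8 = 8: row 8 has {2,5,6,9}; col 7 has {2,3,4,5}; box has {1,2,5,7} → only 8 remains.
H8 = 3: row 8 has {2,5,6,8,9}; col 8 has {1,2,4,5,6,7,9}; box has {1,2,5,7,8} → only 3 remains.
E9 = 3: row 9 has {1,2,5,7}; col 5 has {2,4,6,7,8,9}; box has {5,6,7,8} → only 3 remains.
H1 = 8: row 1 has {3}; col 8 has {1,2,3,4,5,6,7,9}; box has {3,4,5,6,7,9} → only 8 remains.
A2 = 9: row 2 has {4,6,7}; col 1 has {1,2,3,4,5}; box has {1,8} → only 9 remains.
B3 = 3: row 3 has {1,2,4,5,6,7,8,9}; col 2 has {1,7,9}; box has {1,8,9} → only 3 remains.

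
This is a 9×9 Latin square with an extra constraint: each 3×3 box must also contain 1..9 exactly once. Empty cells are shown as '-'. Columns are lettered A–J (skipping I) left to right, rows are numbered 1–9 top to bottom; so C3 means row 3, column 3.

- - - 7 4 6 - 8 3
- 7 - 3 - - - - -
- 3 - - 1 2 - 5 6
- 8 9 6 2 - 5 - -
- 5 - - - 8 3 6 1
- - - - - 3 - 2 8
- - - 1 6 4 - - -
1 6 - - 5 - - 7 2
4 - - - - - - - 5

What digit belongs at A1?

H4 = 4: row 4 has {2,5,6,8,9}; col 8 has {2,5,6,7,8}; box has {1,2,3,5,6,8} → only 4 remains.
J4 = 7: row 4 has {2,4,5,6,8,9}; col 9 has {1,2,3,5,6,8}; box has {1,2,3,4,5,6,8} → only 7 remains.
G6 = 9: row 6 has {2,3,8}; col 7 has {3,5}; box has {1,2,3,4,5,6,7,8} → only 9 remains.
G7 = 8: row 7 has {1,4,6}; col 7 has {3,5,9}; box has {2,5,7} → only 8 remains.
J7 = 9: row 7 has {1,4,6,8}; col 9 has {1,2,3,5,6,7,8}; box has {2,5,7,8} → only 9 remains.
F8 = 9: row 8 has {1,2,5,6,7}; col 6 has {2,3,4,6,8}; box has {1,4,5,6} → only 9 remains.
G8 = 4: row 8 has {1,2,5,6,7,9}; col 7 has {3,5,8,9}; box has {2,5,7,8,9} → only 4 remains.
F9 = 7: row 9 has {4,5}; col 6 has {2,3,4,6,8,9}; box has {1,4,5,6,9} → only 7 remains.
F2 = 5: row 2 has {3,7}; col 6 has {2,3,4,6,7,8,9}; box has {1,2,3,4,6,7} → only 5 remains.
J2 = 4: row 2 has {3,5,7}; col 9 has {1,2,3,5,6,7,8,9}; box has {3,5,6,8} → only 4 remains.
G3 = 7: row 3 has {1,2,3,5,6}; col 7 has {3,4,5,8,9}; box has {3,4,5,6,8} → only 7 remains.
A4 = 3: row 4 has {2,4,5,6,7,8,9}; col 1 has {1,4}; box has {5,8,9} → only 3 remains.
F4 = 1: row 4 has {2,3,4,5,6,7,8,9}; col 6 has {2,3,4,5,6,7,8,9}; box has {2,3,6,8} → only 1 remains.
E6 = 7: row 6 has {2,3,8,9}; col 5 has {1,2,4,5,6}; box has {1,2,3,6,8} → only 7 remains.
B7 = 2: row 7 has {1,4,6,8,9}; col 2 has {3,5,6,7,8}; box has {1,4,6} → only 2 remains.
H7 = 3: row 7 has {1,2,4,6,8,9}; col 8 has {2,4,5,6,7,8}; box has {2,4,5,7,8,9} → only 3 remains.
D8 = 8: row 8 has {1,2,4,5,6,7,9}; col 4 has {1,3,6,7}; box has {1,4,5,6,7,9} → only 8 remains.
B9 = 9: row 9 has {4,5,7}; col 2 has {2,3,5,6,7,8}; box has {1,2,4,6} → only 9 remains.
D9 = 2: row 9 has {4,5,7,9}; col 4 has {1,3,6,7,8}; box has {1,4,5,6,7,8,9} → only 2 remains.
E9 = 3: row 9 has {2,4,5,7,9}; col 5 has {1,2,4,5,6,7}; box has {1,2,4,5,6,7,8,9} → only 3 remains.
H9 = 1: row 9 has {2,3,4,5,7,9}; col 8 has {2,3,4,5,6,7,8}; box has {2,3,4,5,7,8,9} → only 1 remains.
B1 = 1: row 1 has {3,4,6,7,8}; col 2 has {2,3,5,6,7,8,9}; box has {3,7} → only 1 remains.
G1 = 2: row 1 has {1,3,4,6,7,8}; col 7 has {3,4,5,7,8,9}; box has {3,4,5,6,7,8} → only 2 remains.
G2 = 1: row 2 has {3,4,5,7}; col 7 has {2,3,4,5,7,8,9}; box has {2,3,4,5,6,7,8} → only 1 remains.
H2 = 9: row 2 has {1,3,4,5,7}; col 8 has {1,2,3,4,5,6,7,8}; box has {1,2,3,4,5,6,7,8} → only 9 remains.
D3 = 9: row 3 has {1,2,3,5,6,7}; col 4 has {1,2,3,6,7,8}; box has {1,2,3,4,5,6,7} → only 9 remains.
D5 = 4: row 5 has {1,3,5,6,8}; col 4 has {1,2,3,6,7,8,9}; box has {1,2,3,6,7,8} → only 4 remains.
E5 = 9: row 5 has {1,3,4,5,6,8}; col 5 has {1,2,3,4,5,6,7}; box has {1,2,3,4,6,7,8} → only 9 remains.
A6 = 6: row 6 has {2,3,7,8,9}; col 1 has {1,3,4}; box has {3,5,8,9} → only 6 remains.
B6 = 4: row 6 has {2,3,6,7,8,9}; col 2 has {1,2,3,5,6,7,8,9}; box has {3,5,6,8,9} → only 4 remains.
C6 = 1: row 6 has {2,3,4,6,7,8,9}; col 3 has {9}; box has {3,4,5,6,8,9} → only 1 remains.
D6 = 5: row 6 has {1,2,3,4,6,7,8,9}; col 4 has {1,2,3,4,6,7,8,9}; box has {1,2,3,4,6,7,8,9} → only 5 remains.
C8 = 3: row 8 has {1,2,4,5,6,7,8,9}; col 3 has {1,9}; box has {1,2,4,6,9} → only 3 remains.
C9 = 8: row 9 has {1,2,3,4,5,7,9}; col 3 has {1,3,9}; box has {1,2,3,4,6,9} → only 8 remains.
G9 = 6: row 9 has {1,2,3,4,5,7,8,9}; col 7 has {1,2,3,4,5,7,8,9}; box has {1,2,3,4,5,7,8,9} → only 6 remains.
C1 = 5: row 1 has {1,2,3,4,6,7,8}; col 3 has {1,3,8,9}; box has {1,3,7} → only 5 remains.
E2 = 8: row 2 has {1,3,4,5,7,9}; col 5 has {1,2,3,4,5,6,7,9}; box has {1,2,3,4,5,6,7,9} → only 8 remains.
A3 = 8: row 3 has {1,2,3,5,6,7,9}; col 1 has {1,3,4,6}; box has {1,3,5,7} → only 8 remains.
C3 = 4: row 3 has {1,2,3,5,6,7,8,9}; col 3 has {1,3,5,8,9}; box has {1,3,5,7,8} → only 4 remains.
C7 = 7: row 7 has {1,2,3,4,6,8,9}; col 3 has {1,3,4,5,8,9}; box has {1,2,3,4,6,8,9} → only 7 remains.
A1 = 9: row 1 has {1,2,3,4,5,6,7,8}; col 1 has {1,3,4,6,8}; box has {1,3,4,5,7,8} → only 9 remains.

9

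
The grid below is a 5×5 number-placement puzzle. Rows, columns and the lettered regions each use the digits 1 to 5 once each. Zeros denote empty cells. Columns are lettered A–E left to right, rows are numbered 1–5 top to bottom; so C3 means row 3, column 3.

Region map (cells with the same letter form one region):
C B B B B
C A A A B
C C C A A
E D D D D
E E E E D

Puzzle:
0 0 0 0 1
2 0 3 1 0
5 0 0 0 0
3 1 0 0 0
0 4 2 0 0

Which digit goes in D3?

4

A1 = 4: row 1 has {1}; col 1 has {2,3,5}; region has {2,5} → only 4 remains.
C1 = 5: row 1 has {1,4}; col 3 has {2,3}; region has {1} → only 5 remains.
B2 = 5: row 2 has {1,2,3}; col 2 has {1,4}; region has {1,3} → only 5 remains.
E2 = 4: row 2 has {1,2,3,5}; col 5 has {1}; region has {1,5} → only 4 remains.
B3 = 3: row 3 has {5}; col 2 has {1,4,5}; region has {2,4,5} → only 3 remains.
C3 = 1: row 3 has {3,5}; col 3 has {2,3,5}; region has {2,3,4,5} → only 1 remains.
E3 = 2: row 3 has {1,3,5}; col 5 has {1,4}; region has {1,3,5} → only 2 remains.
C4 = 4: row 4 has {1,3}; col 3 has {1,2,3,5}; region has {1} → only 4 remains.
E4 = 5: row 4 has {1,3,4}; col 5 has {1,2,4}; region has {1,4} → only 5 remains.
A5 = 1: row 5 has {2,4}; col 1 has {2,3,4,5}; region has {2,3,4} → only 1 remains.
D5 = 5: row 5 has {1,2,4}; col 4 has {1}; region has {1,2,3,4} → only 5 remains.
E5 = 3: row 5 has {1,2,4,5}; col 5 has {1,2,4,5}; region has {1,4,5} → only 3 remains.
B1 = 2: row 1 has {1,4,5}; col 2 has {1,3,4,5}; region has {1,4,5} → only 2 remains.
D1 = 3: row 1 has {1,2,4,5}; col 4 has {1,5}; region has {1,2,4,5} → only 3 remains.
D3 = 4: row 3 has {1,2,3,5}; col 4 has {1,3,5}; region has {1,2,3,5} → only 4 remains.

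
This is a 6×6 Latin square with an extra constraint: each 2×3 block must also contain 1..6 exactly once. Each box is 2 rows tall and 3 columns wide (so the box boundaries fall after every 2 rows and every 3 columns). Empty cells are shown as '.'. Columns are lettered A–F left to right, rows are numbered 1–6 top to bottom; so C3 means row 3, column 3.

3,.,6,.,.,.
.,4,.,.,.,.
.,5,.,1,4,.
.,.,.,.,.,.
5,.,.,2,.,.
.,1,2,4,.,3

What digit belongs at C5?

B1 = 2: row 1 has {3,6}; col 2 has {1,4,5}; box has {3,4,6} → only 2 remains.
D1 = 5: row 1 has {2,3,6}; col 4 has {1,2,4}; box has {} → only 5 remains.
E1 = 1: row 1 has {2,3,5,6}; col 5 has {4}; box has {5} → only 1 remains.
F1 = 4: row 1 has {1,2,3,5,6}; col 6 has {3}; box has {1,5} → only 4 remains.
A2 = 1: row 2 has {4}; col 1 has {3,5}; box has {2,3,4,6} → only 1 remains.
C2 = 5: row 2 has {1,4}; col 3 has {2,6}; box has {1,2,3,4,6} → only 5 remains.
C3 = 3: row 3 has {1,4,5}; col 3 has {2,5,6}; box has {5} → only 3 remains.
B4 = 6: row 4 has {}; col 2 has {1,2,4,5}; box has {3,5} → only 6 remains.
D4 = 3: row 4 has {6}; col 4 has {1,2,4,5}; box has {1,4} → only 3 remains.
B5 = 3: row 5 has {2,5}; col 2 has {1,2,4,5,6}; box has {1,2,5} → only 3 remains.
C5 = 4: row 5 has {2,3,5}; col 3 has {2,3,5,6}; box has {1,2,3,5} → only 4 remains.

4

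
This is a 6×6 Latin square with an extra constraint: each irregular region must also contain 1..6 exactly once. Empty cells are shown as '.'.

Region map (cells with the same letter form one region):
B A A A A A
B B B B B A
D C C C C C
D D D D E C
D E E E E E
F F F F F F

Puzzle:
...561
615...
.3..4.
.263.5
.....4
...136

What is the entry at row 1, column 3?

row 1, column 2 = 4: row 1 has {1,5,6}; col 2 has {1,2,3}; region has {1,5,6} → only 4 remains.
row 2, column 5 = 2: row 2 has {1,5,6}; col 5 has {3,4,6}; region has {1,5,6} → only 2 remains.
row 2, column 6 = 3: row 2 has {1,2,5,6}; col 6 has {1,4,5,6}; region has {1,4,5,6} → only 3 remains.
row 3, column 6 = 2: row 3 has {3,4}; col 6 has {1,3,4,5,6}; region has {3,4,5} → only 2 remains.
row 4, column 5 = 1: row 4 has {2,3,5,6}; col 5 has {2,3,4,6}; region has {4} → only 1 remains.
row 5, column 5 = 5: row 5 has {4}; col 5 has {1,2,3,4,6}; region has {1,4} → only 5 remains.
row 6, column 2 = 5: row 6 has {1,3,6}; col 2 has {1,2,3,4}; region has {1,3,6} → only 5 remains.
row 1, column 1 = 3: row 1 has {1,4,5,6}; col 1 has {6}; region has {1,2,5,6} → only 3 remains.
row 1, column 3 = 2: row 1 has {1,3,4,5,6}; col 3 has {5,6}; region has {1,3,4,5,6} → only 2 remains.

2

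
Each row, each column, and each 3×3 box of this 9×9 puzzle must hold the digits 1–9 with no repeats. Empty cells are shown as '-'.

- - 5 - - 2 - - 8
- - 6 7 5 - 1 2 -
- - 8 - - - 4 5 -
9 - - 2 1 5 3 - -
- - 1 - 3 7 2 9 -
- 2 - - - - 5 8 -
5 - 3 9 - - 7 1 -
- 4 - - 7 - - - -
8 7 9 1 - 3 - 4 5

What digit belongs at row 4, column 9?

row 7, column 2 = 6 (sole candidate).
row 7, column 9 = 2 (sole candidate).
row 8, column 3 = 2 (sole candidate).
row 9, column 7 = 6 (sole candidate).
row 1, column 7 = 9 (sole candidate).
row 2, column 9 = 3 (sole candidate).
row 4, column 2 = 8 (sole candidate).
row 5, column 2 = 5 (sole candidate).
row 8, column 1 = 1 (sole candidate).
row 8, column 7 = 8 (sole candidate).
row 8, column 8 = 3 (sole candidate).
row 8, column 9 = 9 (sole candidate).
row 9, column 5 = 2 (sole candidate).
row 2, column 1 = 4 (sole candidate).
row 2, column 2 = 9 (sole candidate).
row 2, column 6 = 8 (sole candidate).
row 5, column 1 = 6 (sole candidate).
row 5, column 9 = 4 (sole candidate).
row 7, column 6 = 4 (sole candidate).
row 8, column 6 = 6 (sole candidate).
row 5, column 4 = 8 (sole candidate).
row 6, column 6 = 9 (sole candidate).
row 7, column 5 = 8 (sole candidate).
row 8, column 4 = 5 (sole candidate).
row 3, column 6 = 1 (sole candidate).
row 3, column 2 = 3 (sole candidate).
row 3, column 4 = 6 (sole candidate).
row 3, column 5 = 9 (sole candidate).
row 3, column 9 = 7 (sole candidate).
row 4, column 9 = 6: row 4 has {1,2,3,5,8,9}; col 9 has {2,3,4,5,7,8,9}; box has {2,3,4,5,8,9} → only 6 remains.

6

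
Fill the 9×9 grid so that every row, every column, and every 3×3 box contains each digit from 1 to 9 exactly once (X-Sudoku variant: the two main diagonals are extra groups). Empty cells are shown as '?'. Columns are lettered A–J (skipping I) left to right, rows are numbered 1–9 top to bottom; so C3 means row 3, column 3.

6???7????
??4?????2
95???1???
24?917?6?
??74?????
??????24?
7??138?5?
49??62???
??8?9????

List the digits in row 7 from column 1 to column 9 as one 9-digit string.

726138459

G7 = 4: row 7 has {1,3,5,7,8}; col 7 has {2}; box has {5}; main diagonal has {6,9} → only 4 remains.
E5 = 2 (hidden single in row 5).
C3 = 3 (sole candidate).
C4 = 5 (sole candidate).
F6 = 5 (sole candidate).
C7 = 6: row 7 has {1,3,4,5,7,8}; col 3 has {3,4,5,7,8}; box has {4,7,8,9}; anti-diagonal has {2,7,9} → only 6 remains.
J7 = 9: row 7 has {1,3,4,5,6,7,8}; col 9 has {2}; box has {4,5} → only 9 remains.
C8 = 1 (sole candidate).
F9 = 4 (sole candidate).
C1 = 2 (sole candidate).
G3 = 8 (sole candidate).
H3 = 7 (sole candidate).
G4 = 3 (sole candidate).
J4 = 8 (sole candidate).
C6 = 9 (sole candidate).
D6 = 3 (sole candidate).
E6 = 8 (sole candidate).
B7 = 2: row 7 has {1,3,4,5,6,7,8,9}; col 2 has {4,5,9}; box has {1,4,6,7,8,9} → only 2 remains.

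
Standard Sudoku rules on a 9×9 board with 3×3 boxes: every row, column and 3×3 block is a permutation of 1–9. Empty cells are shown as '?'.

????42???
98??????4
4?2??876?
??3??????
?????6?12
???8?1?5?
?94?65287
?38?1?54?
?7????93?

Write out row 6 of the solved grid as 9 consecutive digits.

726831459

row 1, column 8 = 9 (sole candidate).
row 2, column 8 = 2 (sole candidate).
row 4, column 8 = 7 (sole candidate).
row 7, column 1 = 1 (sole candidate).
row 7, column 4 = 3 (sole candidate).
row 8, column 9 = 6 (sole candidate).
row 9, column 6 = 4 (sole candidate).
row 9, column 9 = 1 (sole candidate).
row 4, column 6 = 9 (sole candidate).
row 4, column 9 = 8 (sole candidate).
row 8, column 1 = 2 (sole candidate).
row 8, column 6 = 7 (sole candidate).
row 9, column 4 = 2 (sole candidate).
row 9, column 5 = 8 (sole candidate).
row 2, column 6 = 3 (sole candidate).
row 2, column 7 = 1 (sole candidate).
row 8, column 4 = 9 (sole candidate).
row 1, column 7 = 8 (hidden single in row 1).
row 3, column 9 = 3 (hidden single in row 3).
row 3, column 5 = 9 (hidden single in row 3).
row 1, column 9 = 5 (sole candidate).
row 6, column 9 = 9: row 6 has {1,5,8}; col 9 has {1,2,3,4,5,6,7,8}; box has {1,2,5,7,8} → only 9 remains.
row 1, column 1 = 3 (hidden single in row 1).
row 4, column 2 = 1 (hidden single in row 4).
row 1, column 2 = 6 (sole candidate).
row 3, column 2 = 5 (sole candidate).
row 3, column 4 = 1 (sole candidate).
row 5, column 2 = 4 (sole candidate).
row 5, column 7 = 3 (sole candidate).
row 6, column 2 = 2: row 6 has {1,5,8,9}; col 2 has {1,3,4,5,6,7,8,9}; box has {1,3,4} → only 2 remains.
row 1, column 4 = 7 (sole candidate).
row 2, column 3 = 7 (sole candidate).
row 2, column 5 = 5 (sole candidate).
row 4, column 5 = 2 (sole candidate).
row 5, column 4 = 5 (sole candidate).
row 5, column 5 = 7 (sole candidate).
row 6, column 3 = 6: row 6 has {1,2,5,8,9}; col 3 has {2,3,4,7,8}; box has {1,2,3,4} → only 6 remains.
row 6, column 5 = 3: row 6 has {1,2,5,6,8,9}; col 5 has {1,2,4,5,6,7,8,9}; box has {1,2,5,6,7,8,9} → only 3 remains.
row 6, column 7 = 4: row 6 has {1,2,3,5,6,8,9}; col 7 has {1,2,3,5,7,8,9}; box has {1,2,3,5,7,8,9} → only 4 remains.
row 9, column 3 = 5 (sole candidate).
row 1, column 3 = 1 (sole candidate).
row 2, column 4 = 6 (sole candidate).
row 4, column 1 = 5 (sole candidate).
row 4, column 4 = 4 (sole candidate).
row 4, column 7 = 6 (sole candidate).
row 5, column 1 = 8 (sole candidate).
row 5, column 3 = 9 (sole candidate).
row 6, column 1 = 7: row 6 has {1,2,3,4,5,6,8,9}; col 1 has {1,2,3,4,5,8,9}; box has {1,2,3,4,5,6,8,9} → only 7 remains.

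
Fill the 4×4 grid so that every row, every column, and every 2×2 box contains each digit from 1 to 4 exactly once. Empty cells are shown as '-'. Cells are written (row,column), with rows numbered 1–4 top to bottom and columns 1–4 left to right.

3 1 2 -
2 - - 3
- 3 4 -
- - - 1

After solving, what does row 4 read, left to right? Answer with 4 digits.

(1,4) = 4 (sole candidate).
(2,2) = 4 (sole candidate).
(2,3) = 1 (sole candidate).
(3,1) = 1 (sole candidate).
(3,4) = 2 (sole candidate).
(4,1) = 4: row 4 has {1}; col 1 has {1,2,3}; box has {1,3} → only 4 remains.
(4,2) = 2: row 4 has {1,4}; col 2 has {1,3,4}; box has {1,3,4} → only 2 remains.
(4,3) = 3: row 4 has {1,2,4}; col 3 has {1,2,4}; box has {1,2,4} → only 3 remains.

4231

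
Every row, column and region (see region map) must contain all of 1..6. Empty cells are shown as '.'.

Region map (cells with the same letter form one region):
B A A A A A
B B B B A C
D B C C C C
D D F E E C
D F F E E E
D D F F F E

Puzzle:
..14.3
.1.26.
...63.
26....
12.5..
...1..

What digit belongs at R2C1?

3

R1C2 = 5 (sole candidate).
R1C5 = 2 (sole candidate).
R3C2 = 4 (sole candidate).
R4C4 = 3 (sole candidate).
R5C5 = 4 (sole candidate).
R5C6 = 6 (sole candidate).
R6C2 = 3 (sole candidate).
R6C5 = 5 (sole candidate).
R6C6 = 2 (sole candidate).
R1C1 = 6 (sole candidate).
R3C1 = 5 (sole candidate).
R3C3 = 2 (sole candidate).
R3C6 = 1 (sole candidate).
R4C3 = 4 (sole candidate).
R4C5 = 1 (sole candidate).
R4C6 = 5 (sole candidate).
R5C3 = 3 (sole candidate).
R6C1 = 4 (sole candidate).
R6C3 = 6 (sole candidate).
R2C1 = 3: row 2 has {1,2,6}; col 1 has {1,2,4,5,6}; region has {1,2,4,6} → only 3 remains.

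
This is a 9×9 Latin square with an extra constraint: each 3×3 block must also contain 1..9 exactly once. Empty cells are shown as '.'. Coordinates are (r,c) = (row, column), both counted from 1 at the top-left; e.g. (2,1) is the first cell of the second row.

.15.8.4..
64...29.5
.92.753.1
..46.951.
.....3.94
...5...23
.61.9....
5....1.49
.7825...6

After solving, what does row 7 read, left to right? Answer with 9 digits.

(1,6) = 6: row 1 has {1,4,5,8}; col 6 has {1,2,3,5,9}; box has {2,5,7,8} → only 6 remains.
(1,8) = 7: row 1 has {1,4,5,6,8}; col 8 has {1,2,4,9}; box has {1,3,4,5,9} → only 7 remains.
(1,9) = 2: row 1 has {1,4,5,6,7,8}; col 9 has {1,3,4,5,6,9}; box has {1,3,4,5,7,9} → only 2 remains.
(2,8) = 8: row 2 has {2,4,5,6,9}; col 8 has {1,2,4,7,9}; box has {1,2,3,4,5,7,9} → only 8 remains.
(3,1) = 8: row 3 has {1,2,3,5,7,9}; col 1 has {5,6}; box has {1,2,4,5,6,9} → only 8 remains.
(3,4) = 4: row 3 has {1,2,3,5,7,8,9}; col 4 has {2,5,6}; box has {2,5,6,7,8} → only 4 remains.
(3,8) = 6: row 3 has {1,2,3,4,5,7,8,9}; col 8 has {1,2,4,7,8,9}; box has {1,2,3,4,5,7,8,9} → only 6 remains.
(4,5) = 2: row 4 has {1,4,5,6,9}; col 5 has {5,7,8,9}; box has {3,5,6,9} → only 2 remains.
(5,5) = 1: row 5 has {3,4,9}; col 5 has {2,5,7,8,9}; box has {2,3,5,6,9} → only 1 remains.
(6,2) = 8: row 6 has {2,3,5}; col 2 has {1,4,6,7,9}; box has {4} → only 8 remains.
(6,5) = 4: row 6 has {2,3,5,8}; col 5 has {1,2,5,7,8,9}; box has {1,2,3,5,6,9} → only 4 remains.
(6,6) = 7: row 6 has {2,3,4,5,8}; col 6 has {1,2,3,5,6,9}; box has {1,2,3,4,5,6,9} → only 7 remains.
(6,7) = 6: row 6 has {2,3,4,5,7,8}; col 7 has {3,4,5,9}; box has {1,2,3,4,5,9} → only 6 remains.
(8,3) = 3: row 8 has {1,4,5,9}; col 3 has {1,2,4,5,8}; box has {1,5,6,7,8} → only 3 remains.
(8,5) = 6: row 8 has {1,3,4,5,9}; col 5 has {1,2,4,5,7,8,9}; box has {1,2,5,9} → only 6 remains.
(9,6) = 4: row 9 has {2,5,6,7,8}; col 6 has {1,2,3,5,6,7,9}; box has {1,2,5,6,9} → only 4 remains.
(9,7) = 1: row 9 has {2,4,5,6,7,8}; col 7 has {3,4,5,6,9}; box has {4,6,9} → only 1 remains.
(9,8) = 3: row 9 has {1,2,4,5,6,7,8}; col 8 has {1,2,4,6,7,8,9}; box has {1,4,6,9} → only 3 remains.
(1,1) = 3: row 1 has {1,2,4,5,6,7,8}; col 1 has {5,6,8}; box has {1,2,4,5,6,8,9} → only 3 remains.
(1,4) = 9: row 1 has {1,2,3,4,5,6,7,8}; col 4 has {2,4,5,6}; box has {2,4,5,6,7,8} → only 9 remains.
(2,3) = 7: row 2 has {2,4,5,6,8,9}; col 3 has {1,2,3,4,5,8}; box has {1,2,3,4,5,6,8,9} → only 7 remains.
(2,5) = 3: row 2 has {2,4,5,6,7,8,9}; col 5 has {1,2,4,5,6,7,8,9}; box has {2,4,5,6,7,8,9} → only 3 remains.
(4,1) = 7: row 4 has {1,2,4,5,6,9}; col 1 has {3,5,6,8}; box has {4,8} → only 7 remains.
(4,2) = 3: row 4 has {1,2,4,5,6,7,9}; col 2 has {1,4,6,7,8,9}; box has {4,7,8} → only 3 remains.
(4,9) = 8: row 4 has {1,2,3,4,5,6,7,9}; col 9 has {1,2,3,4,5,6,9}; box has {1,2,3,4,5,6,9} → only 8 remains.
(5,1) = 2: row 5 has {1,3,4,9}; col 1 has {3,5,6,7,8}; box has {3,4,7,8} → only 2 remains.
(5,2) = 5: row 5 has {1,2,3,4,9}; col 2 has {1,3,4,6,7,8,9}; box has {2,3,4,7,8} → only 5 remains.
(5,3) = 6: row 5 has {1,2,3,4,5,9}; col 3 has {1,2,3,4,5,7,8}; box has {2,3,4,5,7,8} → only 6 remains.
(5,4) = 8: row 5 has {1,2,3,4,5,6,9}; col 4 has {2,4,5,6,9}; box has {1,2,3,4,5,6,7,9} → only 8 remains.
(5,7) = 7: row 5 has {1,2,3,4,5,6,8,9}; col 7 has {1,3,4,5,6,9}; box has {1,2,3,4,5,6,8,9} → only 7 remains.
(6,3) = 9: row 6 has {2,3,4,5,6,7,8}; col 3 has {1,2,3,4,5,6,7,8}; box has {2,3,4,5,6,7,8} → only 9 remains.
(7,1) = 4: row 7 has {1,6,9}; col 1 has {2,3,5,6,7,8}; box has {1,3,5,6,7,8} → only 4 remains.
(7,6) = 8: row 7 has {1,4,6,9}; col 6 has {1,2,3,4,5,6,7,9}; box has {1,2,4,5,6,9} → only 8 remains.
(7,7) = 2: row 7 has {1,4,6,8,9}; col 7 has {1,3,4,5,6,7,9}; box has {1,3,4,6,9} → only 2 remains.
(7,8) = 5: row 7 has {1,2,4,6,8,9}; col 8 has {1,2,3,4,6,7,8,9}; box has {1,2,3,4,6,9} → only 5 remains.
(7,9) = 7: row 7 has {1,2,4,5,6,8,9}; col 9 has {1,2,3,4,5,6,8,9}; box has {1,2,3,4,5,6,9} → only 7 remains.
(8,2) = 2: row 8 has {1,3,4,5,6,9}; col 2 has {1,3,4,5,6,7,8,9}; box has {1,3,4,5,6,7,8} → only 2 remains.
(8,4) = 7: row 8 has {1,2,3,4,5,6,9}; col 4 has {2,4,5,6,8,9}; box has {1,2,4,5,6,8,9} → only 7 remains.
(8,7) = 8: row 8 has {1,2,3,4,5,6,7,9}; col 7 has {1,2,3,4,5,6,7,9}; box has {1,2,3,4,5,6,7,9} → only 8 remains.
(9,1) = 9: row 9 has {1,2,3,4,5,6,7,8}; col 1 has {2,3,4,5,6,7,8}; box has {1,2,3,4,5,6,7,8} → only 9 remains.
(2,4) = 1: row 2 has {2,3,4,5,6,7,8,9}; col 4 has {2,4,5,6,7,8,9}; box has {2,3,4,5,6,7,8,9} → only 1 remains.
(6,1) = 1: row 6 has {2,3,4,5,6,7,8,9}; col 1 has {2,3,4,5,6,7,8,9}; box has {2,3,4,5,6,7,8,9} → only 1 remains.
(7,4) = 3: row 7 has {1,2,4,5,6,7,8,9}; col 4 has {1,2,4,5,6,7,8,9}; box has {1,2,4,5,6,7,8,9} → only 3 remains.

461398257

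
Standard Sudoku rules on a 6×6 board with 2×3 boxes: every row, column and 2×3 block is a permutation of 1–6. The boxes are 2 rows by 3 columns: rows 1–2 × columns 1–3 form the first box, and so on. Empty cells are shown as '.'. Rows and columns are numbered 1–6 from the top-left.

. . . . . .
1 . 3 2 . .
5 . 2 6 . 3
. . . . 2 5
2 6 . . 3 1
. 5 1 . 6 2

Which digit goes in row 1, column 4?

row 2, column 2 = 4: row 2 has {1,2,3}; col 2 has {5,6}; box has {1,3} → only 4 remains.
row 2, column 5 = 5: row 2 has {1,2,3,4}; col 5 has {2,3,6}; box has {2} → only 5 remains.
row 2, column 6 = 6: row 2 has {1,2,3,4,5}; col 6 has {1,2,3,5}; box has {2,5} → only 6 remains.
row 3, column 2 = 1: row 3 has {2,3,5,6}; col 2 has {4,5,6}; box has {2,5} → only 1 remains.
row 3, column 5 = 4: row 3 has {1,2,3,5,6}; col 5 has {2,3,5,6}; box has {2,3,5,6} → only 4 remains.
row 4, column 2 = 3: row 4 has {2,5}; col 2 has {1,4,5,6}; box has {1,2,5} → only 3 remains.
row 4, column 4 = 1: row 4 has {2,3,5}; col 4 has {2,6}; box has {2,3,4,5,6} → only 1 remains.
row 5, column 3 = 4: row 5 has {1,2,3,6}; col 3 has {1,2,3}; box has {1,2,5,6} → only 4 remains.
row 5, column 4 = 5: row 5 has {1,2,3,4,6}; col 4 has {1,2,6}; box has {1,2,3,6} → only 5 remains.
row 6, column 1 = 3: row 6 has {1,2,5,6}; col 1 has {1,2,5}; box has {1,2,4,5,6} → only 3 remains.
row 6, column 4 = 4: row 6 has {1,2,3,5,6}; col 4 has {1,2,5,6}; box has {1,2,3,5,6} → only 4 remains.
row 1, column 1 = 6: row 1 has {}; col 1 has {1,2,3,5}; box has {1,3,4} → only 6 remains.
row 1, column 2 = 2: row 1 has {6}; col 2 has {1,3,4,5,6}; box has {1,3,4,6} → only 2 remains.
row 1, column 3 = 5: row 1 has {2,6}; col 3 has {1,2,3,4}; box has {1,2,3,4,6} → only 5 remains.
row 1, column 4 = 3: row 1 has {2,5,6}; col 4 has {1,2,4,5,6}; box has {2,5,6} → only 3 remains.

3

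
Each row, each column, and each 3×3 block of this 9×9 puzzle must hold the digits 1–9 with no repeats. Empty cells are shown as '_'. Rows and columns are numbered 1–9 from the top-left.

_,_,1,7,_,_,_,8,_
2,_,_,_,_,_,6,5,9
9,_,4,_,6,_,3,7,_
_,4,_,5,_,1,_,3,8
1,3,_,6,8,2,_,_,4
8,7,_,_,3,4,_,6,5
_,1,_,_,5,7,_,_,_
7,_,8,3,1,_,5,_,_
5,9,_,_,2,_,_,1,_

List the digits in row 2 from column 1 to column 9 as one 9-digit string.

row 1, column 9 = 2: row 1 has {1,7,8}; col 9 has {4,5,8,9}; box has {3,5,6,7,8,9} → only 2 remains.
row 2, column 2 = 8: row 2 has {2,5,6,9}; col 2 has {1,3,4,7,9}; box has {1,2,4,9} → only 8 remains.
row 2, column 5 = 4: row 2 has {2,5,6,8,9}; col 5 has {1,2,3,5,6,8}; box has {6,7} → only 4 remains.
row 2, column 6 = 3: row 2 has {2,4,5,6,8,9}; col 6 has {1,2,4,7}; box has {4,6,7} → only 3 remains.
row 3, column 2 = 5: row 3 has {3,4,6,7,9}; col 2 has {1,3,4,7,8,9}; box has {1,2,4,8,9} → only 5 remains.
row 3, column 6 = 8: row 3 has {3,4,5,6,7,9}; col 6 has {1,2,3,4,7}; box has {3,4,6,7} → only 8 remains.
row 3, column 9 = 1: row 3 has {3,4,5,6,7,8,9}; col 9 has {2,4,5,8,9}; box has {2,3,5,6,7,8,9} → only 1 remains.
row 4, column 1 = 6: row 4 has {1,3,4,5,8}; col 1 has {1,2,5,7,8,9}; box has {1,3,4,7,8} → only 6 remains.
row 5, column 8 = 9: row 5 has {1,2,3,4,6,8}; col 8 has {1,3,5,6,7,8}; box has {3,4,5,6,8} → only 9 remains.
row 6, column 4 = 9: row 6 has {3,4,5,6,7,8}; col 4 has {3,5,6,7}; box has {1,2,3,4,5,6,8} → only 9 remains.
row 8, column 9 = 6: row 8 has {1,3,5,7,8}; col 9 has {1,2,4,5,8,9}; box has {1,5} → only 6 remains.
row 9, column 6 = 6: row 9 has {1,2,5,9}; col 6 has {1,2,3,4,7,8}; box has {1,2,3,5,7} → only 6 remains.
row 1, column 1 = 3: row 1 has {1,2,7,8}; col 1 has {1,2,5,6,7,8,9}; box has {1,2,4,5,8,9} → only 3 remains.
row 1, column 2 = 6: row 1 has {1,2,3,7,8}; col 2 has {1,3,4,5,7,8,9}; box has {1,2,3,4,5,8,9} → only 6 remains.
row 1, column 5 = 9: row 1 has {1,2,3,6,7,8}; col 5 has {1,2,3,4,5,6,8}; box has {3,4,6,7,8} → only 9 remains.
row 1, column 6 = 5: row 1 has {1,2,3,6,7,8,9}; col 6 has {1,2,3,4,6,7,8}; box has {3,4,6,7,8,9} → only 5 remains.
row 1, column 7 = 4: row 1 has {1,2,3,5,6,7,8,9}; col 7 has {3,5,6}; box has {1,2,3,5,6,7,8,9} → only 4 remains.
row 2, column 3 = 7: row 2 has {2,3,4,5,6,8,9}; col 3 has {1,4,8}; box has {1,2,3,4,5,6,8,9} → only 7 remains.
row 2, column 4 = 1: row 2 has {2,3,4,5,6,7,8,9}; col 4 has {3,5,6,7,9}; box has {3,4,5,6,7,8,9} → only 1 remains.

287143659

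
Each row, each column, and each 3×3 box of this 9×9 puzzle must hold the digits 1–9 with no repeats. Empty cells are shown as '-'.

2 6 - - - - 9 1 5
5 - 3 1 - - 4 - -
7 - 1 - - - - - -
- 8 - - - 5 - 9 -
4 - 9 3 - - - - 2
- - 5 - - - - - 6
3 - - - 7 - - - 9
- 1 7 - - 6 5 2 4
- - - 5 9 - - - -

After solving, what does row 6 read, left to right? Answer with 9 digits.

row 2, column 2 = 9 (sole candidate).
row 3, column 2 = 4 (sole candidate).
row 5, column 2 = 7 (sole candidate).
row 6, column 1 = 1: row 6 has {5,6}; col 1 has {2,3,4,5,7}; box has {4,5,7,8,9} → only 1 remains.
row 8, column 4 = 8 (sole candidate).
row 8, column 5 = 3 (sole candidate).
row 9, column 2 = 2 (sole candidate).
row 1, column 3 = 8 (sole candidate).
row 1, column 5 = 4 (sole candidate).
row 4, column 1 = 6 (sole candidate).
row 4, column 3 = 2 (sole candidate).
row 4, column 5 = 1 (sole candidate).
row 5, column 6 = 8 (sole candidate).
row 5, column 7 = 1 (sole candidate).
row 5, column 8 = 5 (sole candidate).
row 6, column 2 = 3: row 6 has {1,5,6}; col 2 has {1,2,4,6,7,8,9}; box has {1,2,4,5,6,7,8,9} → only 3 remains.
row 6, column 5 = 2: row 6 has {1,3,5,6}; col 5 has {1,3,4,7,9}; box has {1,3,5,8} → only 2 remains.
row 7, column 2 = 5 (sole candidate).
row 8, column 1 = 9 (sole candidate).
row 9, column 1 = 8 (sole candidate).
row 1, column 4 = 7 (sole candidate).
row 1, column 6 = 3 (sole candidate).
row 2, column 6 = 2 (sole candidate).
row 3, column 6 = 9 (sole candidate).
row 4, column 4 = 4 (sole candidate).
row 5, column 5 = 6 (sole candidate).
row 6, column 4 = 9: row 6 has {1,2,3,5,6}; col 4 has {1,3,4,5,7,8}; box has {1,2,3,4,5,6,8} → only 9 remains.
row 6, column 6 = 7: row 6 has {1,2,3,5,6,9}; col 6 has {2,3,5,6,8,9}; box has {1,2,3,4,5,6,8,9} → only 7 remains.
row 6, column 7 = 8: row 6 has {1,2,3,5,6,7,9}; col 7 has {1,4,5,9}; box has {1,2,5,6,9} → only 8 remains.
row 6, column 8 = 4: row 6 has {1,2,3,5,6,7,8,9}; col 8 has {1,2,5,9}; box has {1,2,5,6,8,9} → only 4 remains.

135927846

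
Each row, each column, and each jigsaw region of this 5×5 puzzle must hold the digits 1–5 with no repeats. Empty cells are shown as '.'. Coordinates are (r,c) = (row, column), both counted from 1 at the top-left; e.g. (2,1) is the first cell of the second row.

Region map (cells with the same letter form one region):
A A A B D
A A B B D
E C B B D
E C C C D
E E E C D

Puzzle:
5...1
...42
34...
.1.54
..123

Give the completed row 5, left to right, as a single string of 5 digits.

45123

(1,4) = 3: row 1 has {1,5}; col 4 has {2,4,5}; region has {4} → only 3 remains.
(2,1) = 1: row 2 has {2,4}; col 1 has {3,5}; region has {5} → only 1 remains.
(2,2) = 3: row 2 has {1,2,4}; col 2 has {1,4}; region has {1,5} → only 3 remains.
(2,3) = 5: row 2 has {1,2,3,4}; col 3 has {1}; region has {3,4} → only 5 remains.
(3,3) = 2: row 3 has {3,4}; col 3 has {1,5}; region has {3,4,5} → only 2 remains.
(3,4) = 1: row 3 has {2,3,4}; col 4 has {2,3,4,5}; region has {2,3,4,5} → only 1 remains.
(3,5) = 5: row 3 has {1,2,3,4}; col 5 has {1,2,3,4}; region has {1,2,3,4} → only 5 remains.
(4,1) = 2: row 4 has {1,4,5}; col 1 has {1,3,5}; region has {1,3} → only 2 remains.
(4,3) = 3: row 4 has {1,2,4,5}; col 3 has {1,2,5}; region has {1,2,4,5} → only 3 remains.
(5,1) = 4: row 5 has {1,2,3}; col 1 has {1,2,3,5}; region has {1,2,3} → only 4 remains.
(5,2) = 5: row 5 has {1,2,3,4}; col 2 has {1,3,4}; region has {1,2,3,4} → only 5 remains.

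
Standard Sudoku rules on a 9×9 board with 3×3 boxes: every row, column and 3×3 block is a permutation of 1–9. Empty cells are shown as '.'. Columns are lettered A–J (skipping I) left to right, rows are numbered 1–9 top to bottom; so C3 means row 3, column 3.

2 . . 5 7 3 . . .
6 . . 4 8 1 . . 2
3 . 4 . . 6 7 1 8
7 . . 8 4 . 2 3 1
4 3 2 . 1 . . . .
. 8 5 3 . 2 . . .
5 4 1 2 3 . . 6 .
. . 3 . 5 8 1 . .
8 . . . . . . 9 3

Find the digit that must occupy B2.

7

H1 = 4 (sole candidate).
H2 = 5 (sole candidate).
D3 = 9 (sole candidate).
E3 = 2 (sole candidate).
H6 = 7 (sole candidate).
G7 = 8 (sole candidate).
J7 = 7 (sole candidate).
A8 = 9 (sole candidate).
H8 = 2 (sole candidate).
J8 = 4 (sole candidate).
E9 = 6 (sole candidate).
G9 = 5 (sole candidate).
B3 = 5 (sole candidate).
H5 = 8 (sole candidate).
A6 = 1 (sole candidate).
E6 = 9 (sole candidate).
J6 = 6 (sole candidate).
F7 = 9 (sole candidate).
D8 = 7 (sole candidate).
C9 = 7 (sole candidate).
D9 = 1 (sole candidate).
F9 = 4 (sole candidate).
J1 = 9 (sole candidate).
C2 = 9 (sole candidate).
G2 = 3 (sole candidate).
C4 = 6 (sole candidate).
F4 = 5 (sole candidate).
D5 = 6 (sole candidate).
F5 = 7 (sole candidate).
G5 = 9 (sole candidate).
J5 = 5 (sole candidate).
G6 = 4 (sole candidate).
B8 = 6 (sole candidate).
B9 = 2 (sole candidate).
B1 = 1 (sole candidate).
C1 = 8 (sole candidate).
G1 = 6 (sole candidate).
B2 = 7: row 2 has {1,2,3,4,5,6,8,9}; col 2 has {1,2,3,4,5,6,8}; box has {1,2,3,4,5,6,8,9} → only 7 remains.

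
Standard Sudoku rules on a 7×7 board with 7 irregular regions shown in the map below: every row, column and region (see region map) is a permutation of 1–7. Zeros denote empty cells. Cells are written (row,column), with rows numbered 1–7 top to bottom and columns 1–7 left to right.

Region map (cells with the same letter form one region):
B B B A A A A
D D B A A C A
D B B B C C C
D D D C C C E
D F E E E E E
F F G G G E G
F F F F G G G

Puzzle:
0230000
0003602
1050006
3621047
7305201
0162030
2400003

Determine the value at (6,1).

(2,2) = 5 (sole candidate).
(2,6) = 7 (sole candidate).
(3,2) = 7 (sole candidate).
(3,4) = 4 (sole candidate).
(3,5) = 3 (sole candidate).
(3,6) = 2 (sole candidate).
(4,5) = 5 (sole candidate).
(5,3) = 4 (sole candidate).
(5,6) = 6 (sole candidate).
(6,1) = 5: row 6 has {1,2,3,6}; col 1 has {1,2,3,7}; region has {1,2,3,4} → only 5 remains.

5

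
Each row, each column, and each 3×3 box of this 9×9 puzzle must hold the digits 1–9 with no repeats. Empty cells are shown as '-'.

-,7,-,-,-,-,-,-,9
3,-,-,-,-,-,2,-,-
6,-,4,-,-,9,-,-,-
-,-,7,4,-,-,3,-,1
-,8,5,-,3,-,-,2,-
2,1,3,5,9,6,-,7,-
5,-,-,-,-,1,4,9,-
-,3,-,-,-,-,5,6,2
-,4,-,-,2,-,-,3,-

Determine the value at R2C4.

7

R4C1 = 9: row 4 has {1,3,4,7}; col 1 has {2,3,5,6}; box has {1,2,3,5,7,8} → only 9 remains.
R4C2 = 6: row 4 has {1,3,4,7,9}; col 2 has {1,3,4,7,8}; box has {1,2,3,5,7,8,9} → only 6 remains.
R4C5 = 8: row 4 has {1,3,4,6,7,9}; col 5 has {2,3,9}; box has {3,4,5,6,9} → only 8 remains.
R4C6 = 2: row 4 has {1,3,4,6,7,8,9}; col 6 has {1,6,9}; box has {3,4,5,6,8,9} → only 2 remains.
R4C8 = 5: row 4 has {1,2,3,4,6,7,8,9}; col 8 has {2,3,6,7,9}; box has {1,2,3,7} → only 5 remains.
R5C1 = 4: row 5 has {2,3,5,8}; col 1 has {2,3,5,6,9}; box has {1,2,3,5,6,7,8,9} → only 4 remains.
R5C6 = 7: row 5 has {2,3,4,5,8}; col 6 has {1,2,6,9}; box has {2,3,4,5,6,8,9} → only 7 remains.
R5C9 = 6: row 5 has {2,3,4,5,7,8}; col 9 has {1,2,9}; box has {1,2,3,5,7} → only 6 remains.
R6C7 = 8: row 6 has {1,2,3,5,6,7,9}; col 7 has {2,3,4,5}; box has {1,2,3,5,6,7} → only 8 remains.
R6C9 = 4: row 6 has {1,2,3,5,6,7,8,9}; col 9 has {1,2,6,9}; box has {1,2,3,5,6,7,8} → only 4 remains.
R7C2 = 2: row 7 has {1,4,5,9}; col 2 has {1,3,4,6,7,8}; box has {3,4,5} → only 2 remains.
R3C2 = 5: row 3 has {4,6,9}; col 2 has {1,2,3,4,6,7,8}; box has {3,4,6,7} → only 5 remains.
R5C4 = 1: row 5 has {2,3,4,5,6,7,8}; col 4 has {4,5}; box has {2,3,4,5,6,7,8,9} → only 1 remains.
R5C7 = 9: row 5 has {1,2,3,4,5,6,7,8}; col 7 has {2,3,4,5,8}; box has {1,2,3,4,5,6,7,8} → only 9 remains.
R2C2 = 9: row 2 has {2,3}; col 2 has {1,2,3,4,5,6,7,8}; box has {3,4,5,6,7} → only 9 remains.
R3C4 = 2: in row 3, 2 can only go here (every other open cell in that row sees a 2).
R1C3 = 2: in row 1, 2 can only go here (every other open cell in that row sees a 2).
R3C9 = 3: in row 3, 3 can only go here (every other open cell in that row sees a 3).
R3C8 = 8: in row 3, 8 can only go here (every other open cell in that row sees an 8).
R7C4 = 3: in row 7, 3 can only go here (every other open cell in that row sees a 3).
R1C6 = 3: in row 1, 3 can only go here (every other open cell in that row sees a 3).
R1C5 = 5: in row 1, 5 can only go here (every other open cell in that row sees a 5).
R1C8 = 4: in row 1, 4 can only go here (every other open cell in that row sees a 4).
R2C8 = 1: row 2 has {2,3,9}; col 8 has {2,3,4,5,6,7,8,9}; box has {2,3,4,8,9} → only 1 remains.
R3C7 = 7: row 3 has {2,3,4,5,6,8,9}; col 7 has {2,3,4,5,8,9}; box has {1,2,3,4,8,9} → only 7 remains.
R9C7 = 1: row 9 has {2,3,4}; col 7 has {2,3,4,5,7,8,9}; box has {2,3,4,5,6,9} → only 1 remains.
R1C7 = 6: row 1 has {2,3,4,5,7,9}; col 7 has {1,2,3,4,5,7,8,9}; box has {1,2,3,4,7,8,9} → only 6 remains.
R2C3 = 8: row 2 has {1,2,3,9}; col 3 has {2,3,4,5,7}; box has {2,3,4,5,6,7,9} → only 8 remains.
R2C6 = 4: row 2 has {1,2,3,8,9}; col 6 has {1,2,3,6,7,9}; box has {2,3,5,9} → only 4 remains.
R2C9 = 5: row 2 has {1,2,3,4,8,9}; col 9 has {1,2,3,4,6,9}; box has {1,2,3,4,6,7,8,9} → only 5 remains.
R3C5 = 1: row 3 has {2,3,4,5,6,7,8,9}; col 5 has {2,3,5,8,9}; box has {2,3,4,5,9} → only 1 remains.
R7C3 = 6: row 7 has {1,2,3,4,5,9}; col 3 has {2,3,4,5,7,8}; box has {2,3,4,5} → only 6 remains.
R7C5 = 7: row 7 has {1,2,3,4,5,6,9}; col 5 has {1,2,3,5,8,9}; box has {1,2,3} → only 7 remains.
R7C9 = 8: row 7 has {1,2,3,4,5,6,7,9}; col 9 has {1,2,3,4,5,6,9}; box has {1,2,3,4,5,6,9} → only 8 remains.
R8C5 = 4: row 8 has {2,3,5,6}; col 5 has {1,2,3,5,7,8,9}; box has {1,2,3,7} → only 4 remains.
R8C6 = 8: row 8 has {2,3,4,5,6}; col 6 has {1,2,3,4,6,7,9}; box has {1,2,3,4,7} → only 8 remains.
R9C3 = 9: row 9 has {1,2,3,4}; col 3 has {2,3,4,5,6,7,8}; box has {2,3,4,5,6} → only 9 remains.
R9C4 = 6: row 9 has {1,2,3,4,9}; col 4 has {1,2,3,4,5}; box has {1,2,3,4,7,8} → only 6 remains.
R9C6 = 5: row 9 has {1,2,3,4,6,9}; col 6 has {1,2,3,4,6,7,8,9}; box has {1,2,3,4,6,7,8} → only 5 remains.
R9C9 = 7: row 9 has {1,2,3,4,5,6,9}; col 9 has {1,2,3,4,5,6,8,9}; box has {1,2,3,4,5,6,8,9} → only 7 remains.
R1C1 = 1: row 1 has {2,3,4,5,6,7,9}; col 1 has {2,3,4,5,6,9}; box has {2,3,4,5,6,7,8,9} → only 1 remains.
R1C4 = 8: row 1 has {1,2,3,4,5,6,7,9}; col 4 has {1,2,3,4,5,6}; box has {1,2,3,4,5,9} → only 8 remains.
R2C4 = 7: row 2 has {1,2,3,4,5,8,9}; col 4 has {1,2,3,4,5,6,8}; box has {1,2,3,4,5,8,9} → only 7 remains.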